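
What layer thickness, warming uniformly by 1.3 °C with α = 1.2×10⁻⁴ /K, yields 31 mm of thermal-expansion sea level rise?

H = Δh/(αΔT) = 0.031 / (1.2×10⁻⁴ × 1.3) ≈ 198.7 m

H ≈ 199 m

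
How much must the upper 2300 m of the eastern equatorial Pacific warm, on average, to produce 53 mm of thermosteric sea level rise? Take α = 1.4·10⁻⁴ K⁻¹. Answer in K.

about 0.16 K

ΔT = Δh/(αH) = 0.053 / (1.4×10⁻⁴ × 2300) ≈ 0.1646 K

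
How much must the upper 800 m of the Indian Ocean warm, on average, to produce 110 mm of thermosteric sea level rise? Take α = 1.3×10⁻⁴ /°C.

ΔT = Δh/(αH) = 0.11 / (1.3×10⁻⁴ × 800) ≈ 1.058 K

ΔT ≈ 1.06 K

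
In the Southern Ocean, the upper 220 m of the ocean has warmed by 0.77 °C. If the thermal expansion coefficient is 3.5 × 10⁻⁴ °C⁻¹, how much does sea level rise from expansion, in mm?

Δh = αΔT·H = 3.5×10⁻⁴ × 0.77 × 220 = 0.05929 m

Δh ≈ 59.3 mm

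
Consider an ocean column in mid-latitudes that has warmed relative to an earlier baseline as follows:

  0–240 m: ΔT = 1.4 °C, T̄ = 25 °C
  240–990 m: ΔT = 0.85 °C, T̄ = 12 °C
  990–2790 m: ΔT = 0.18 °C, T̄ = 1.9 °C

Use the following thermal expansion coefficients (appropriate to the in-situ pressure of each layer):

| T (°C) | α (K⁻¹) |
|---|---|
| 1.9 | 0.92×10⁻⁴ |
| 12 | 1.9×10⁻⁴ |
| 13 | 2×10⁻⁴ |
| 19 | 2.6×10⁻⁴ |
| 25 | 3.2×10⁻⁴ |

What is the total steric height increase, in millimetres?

260 mm

Layer 1 at 25 °C → α = 3.2×10⁻⁴ K⁻¹
Layer 2 at 12 °C → α = 1.9×10⁻⁴ K⁻¹
Layer 3 at 1.9 °C → α = 0.92×10⁻⁴ K⁻¹
Layer 1: 1.4 × 240 × 3.2×10⁻⁴ = 0.10752 m
240–990 m: 0.85 × 750 × 1.9×10⁻⁴ = 0.121125 m
1800 × 0.92×10⁻⁴ × 0.18 = 0.029808 m
Δh = 0.10752 + 0.121125 + 0.029808 = 0.258453 m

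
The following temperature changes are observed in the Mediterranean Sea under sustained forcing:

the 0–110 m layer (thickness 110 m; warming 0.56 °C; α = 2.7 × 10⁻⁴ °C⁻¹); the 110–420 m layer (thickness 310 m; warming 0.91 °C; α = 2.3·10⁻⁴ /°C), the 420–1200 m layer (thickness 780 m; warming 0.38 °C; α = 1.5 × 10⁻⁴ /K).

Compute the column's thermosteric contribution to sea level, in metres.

0.126 m of thermosteric rise

110 × 0.56 × 2.7×10⁻⁴ = 0.016632 m
Layer 2: 0.91 × 310 × 2.3×10⁻⁴ = 0.064883 m
Layer 3: 780 × 0.38 × 1.5×10⁻⁴ = 0.04446 m
Δh = 0.016632 + 0.064883 + 0.04446 = 0.125975 m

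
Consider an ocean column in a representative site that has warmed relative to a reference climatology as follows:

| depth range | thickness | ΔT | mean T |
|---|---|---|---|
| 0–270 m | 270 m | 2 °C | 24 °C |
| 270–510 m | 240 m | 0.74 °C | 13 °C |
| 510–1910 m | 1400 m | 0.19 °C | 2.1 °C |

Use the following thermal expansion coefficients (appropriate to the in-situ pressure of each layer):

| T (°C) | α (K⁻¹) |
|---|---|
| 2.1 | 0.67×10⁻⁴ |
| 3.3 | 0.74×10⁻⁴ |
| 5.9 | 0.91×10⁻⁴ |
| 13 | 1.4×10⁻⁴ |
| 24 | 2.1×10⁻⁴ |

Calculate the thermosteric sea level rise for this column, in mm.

Layer 1 at 24 °C → α = 2.1×10⁻⁴ K⁻¹
Layer 2 at 13 °C → α = 1.4×10⁻⁴ K⁻¹
Layer 3 at 2.1 °C → α = 0.67×10⁻⁴ K⁻¹
270 × 2.1×10⁻⁴ × 2 = 0.11340 m
Layer 2: 0.74 × 1.4×10⁻⁴ × 240 = 0.024864 m
510–1910 m: 0.67×10⁻⁴ × 0.19 × 1400 = 0.017822 m
Δh = 0.11340 + 0.024864 + 0.017822 = 0.156086 m

about 156 mm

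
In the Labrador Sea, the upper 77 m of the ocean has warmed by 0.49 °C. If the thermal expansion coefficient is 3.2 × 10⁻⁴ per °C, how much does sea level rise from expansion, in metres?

Δh = αΔT·H = 3.2×10⁻⁴ × 0.49 × 77 = 0.0120736 m

Δh = 0.0121 m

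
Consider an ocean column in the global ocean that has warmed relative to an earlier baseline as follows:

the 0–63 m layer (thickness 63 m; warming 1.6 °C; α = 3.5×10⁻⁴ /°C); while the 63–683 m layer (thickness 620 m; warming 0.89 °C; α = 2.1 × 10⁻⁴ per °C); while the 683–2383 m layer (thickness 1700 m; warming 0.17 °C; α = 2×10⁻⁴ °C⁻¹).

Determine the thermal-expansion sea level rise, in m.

0–63 m: 3.5×10⁻⁴ × 63 × 1.6 = 0.03528 m
63–683 m: 0.89 × 620 × 2.1×10⁻⁴ = 0.115878 m
683–2383 m: 2×10⁻⁴ × 1700 × 0.17 = 0.05780 m
Δh = 0.03528 + 0.115878 + 0.05780 = 0.208958 m ≈ 0.21 m

Δh = 0.21 m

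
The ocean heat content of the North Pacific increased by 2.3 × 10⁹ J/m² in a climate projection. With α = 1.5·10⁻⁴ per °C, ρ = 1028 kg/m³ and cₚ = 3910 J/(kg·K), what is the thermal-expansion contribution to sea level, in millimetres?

Δh = αQ/(ρcₚ) = 1.5×10⁻⁴ × 2.3×10⁹ / (1028 × 3910) ≈ 0.085832 m

85.8 mm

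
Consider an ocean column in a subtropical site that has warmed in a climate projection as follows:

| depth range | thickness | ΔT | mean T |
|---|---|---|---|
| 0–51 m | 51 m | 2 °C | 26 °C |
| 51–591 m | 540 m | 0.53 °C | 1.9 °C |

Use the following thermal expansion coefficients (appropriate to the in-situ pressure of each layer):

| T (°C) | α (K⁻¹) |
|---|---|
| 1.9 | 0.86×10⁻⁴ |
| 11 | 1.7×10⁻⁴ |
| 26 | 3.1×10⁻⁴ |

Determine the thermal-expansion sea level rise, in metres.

Layer 1 at 26 °C → α = 3.1×10⁻⁴ K⁻¹
Layer 2 at 1.9 °C → α = 0.86×10⁻⁴ K⁻¹
Layer 1: 3.1×10⁻⁴ × 2 × 51 = 0.03162 m
51–591 m: 0.53 × 0.86×10⁻⁴ × 540 = 0.0246132 m
Δh = 0.03162 + 0.0246132 = 0.0562332 m ≈ 0.0562 m

0.0562 m of thermosteric rise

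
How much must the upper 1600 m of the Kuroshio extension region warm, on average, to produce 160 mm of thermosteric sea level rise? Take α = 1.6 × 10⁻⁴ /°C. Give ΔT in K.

ΔT = Δh/(αH) = 0.16 / (1.6×10⁻⁴ × 1600) = 0.6250 K

about 0.625 K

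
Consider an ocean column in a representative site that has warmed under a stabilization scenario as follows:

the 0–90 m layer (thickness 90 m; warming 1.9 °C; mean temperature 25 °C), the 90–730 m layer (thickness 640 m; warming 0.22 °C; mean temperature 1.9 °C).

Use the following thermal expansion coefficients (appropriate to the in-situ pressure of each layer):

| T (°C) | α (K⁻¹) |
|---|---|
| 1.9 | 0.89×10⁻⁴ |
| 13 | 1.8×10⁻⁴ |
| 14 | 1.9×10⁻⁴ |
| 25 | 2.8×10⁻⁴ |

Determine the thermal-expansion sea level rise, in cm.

Layer 1 at 25 °C → α = 2.8×10⁻⁴ K⁻¹
Layer 2 at 1.9 °C → α = 0.89×10⁻⁴ K⁻¹
2.8×10⁻⁴ × 90 × 1.9 = 0.04788 m
90–730 m: 640 × 0.22 × 0.89×10⁻⁴ = 0.0125312 m
Δh = 0.04788 + 0.0125312 = 0.0604112 m ≈ 6.0 cm

about 6.0 cm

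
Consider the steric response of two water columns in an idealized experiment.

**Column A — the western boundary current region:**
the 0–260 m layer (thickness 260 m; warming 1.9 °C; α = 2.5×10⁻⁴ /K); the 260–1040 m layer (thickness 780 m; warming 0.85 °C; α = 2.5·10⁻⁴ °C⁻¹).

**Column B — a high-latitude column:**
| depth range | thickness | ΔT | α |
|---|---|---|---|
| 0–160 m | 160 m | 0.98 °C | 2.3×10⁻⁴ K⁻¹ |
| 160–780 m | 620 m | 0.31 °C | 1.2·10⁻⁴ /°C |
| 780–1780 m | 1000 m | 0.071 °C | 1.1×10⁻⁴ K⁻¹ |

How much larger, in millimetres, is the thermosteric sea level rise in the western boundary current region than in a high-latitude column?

Δh_A − Δh_B ≈ 220 mm

A 0–260 m: 1.9 × 260 × 2.5×10⁻⁴ = 0.12350 m
A 780 × 0.85 × 2.5×10⁻⁴ = 0.16575 m
A total: 0.28925 m
B Layer 1: 160 × 2.3×10⁻⁴ × 0.98 = 0.036064 m
B 1.2×10⁻⁴ × 0.31 × 620 = 0.023064 m
B 1000 × 0.071 × 1.1×10⁻⁴ = 0.00781 m
B total: 0.066938 m
Difference: 0.28925 − 0.066938 = 0.222312 m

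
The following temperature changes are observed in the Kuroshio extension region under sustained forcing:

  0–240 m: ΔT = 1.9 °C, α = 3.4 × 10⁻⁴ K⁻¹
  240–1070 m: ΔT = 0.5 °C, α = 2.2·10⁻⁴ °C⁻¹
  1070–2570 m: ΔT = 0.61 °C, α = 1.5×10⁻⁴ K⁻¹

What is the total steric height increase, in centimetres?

1.9 × 240 × 3.4×10⁻⁴ = 0.15504 m
240–1070 m: 0.5 × 2.2×10⁻⁴ × 830 = 0.09130 m
1.5×10⁻⁴ × 0.61 × 1500 = 0.13725 m
Δh = 0.15504 + 0.09130 + 0.13725 = 0.38359 m ≈ 38.4 cm

38.4 cm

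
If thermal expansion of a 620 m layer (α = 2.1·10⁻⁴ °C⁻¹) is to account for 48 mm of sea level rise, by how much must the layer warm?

about 0.369 °C

ΔT = Δh/(αH) = 0.048 / (2.1×10⁻⁴ × 620) ≈ 0.3687 °C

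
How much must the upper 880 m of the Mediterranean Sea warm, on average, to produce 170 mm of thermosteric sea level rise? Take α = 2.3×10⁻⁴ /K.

ΔT = Δh/(αH) = 0.17 / (2.3×10⁻⁴ × 880) ≈ 0.8399 K

ΔT ≈ 0.840 K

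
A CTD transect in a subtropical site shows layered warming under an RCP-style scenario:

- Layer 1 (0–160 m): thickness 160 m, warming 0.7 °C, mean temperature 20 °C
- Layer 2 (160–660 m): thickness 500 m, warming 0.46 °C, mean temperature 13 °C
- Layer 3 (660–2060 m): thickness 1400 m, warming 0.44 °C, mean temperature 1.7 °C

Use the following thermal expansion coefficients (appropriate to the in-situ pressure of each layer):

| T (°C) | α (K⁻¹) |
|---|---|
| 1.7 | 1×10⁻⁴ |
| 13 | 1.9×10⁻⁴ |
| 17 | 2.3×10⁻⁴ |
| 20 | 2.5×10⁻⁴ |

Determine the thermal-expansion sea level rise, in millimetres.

Layer 1 at 20 °C → α = 2.5×10⁻⁴ K⁻¹
Layer 2 at 13 °C → α = 1.9×10⁻⁴ K⁻¹
Layer 3 at 1.7 °C → α = 1×10⁻⁴ K⁻¹
Layer 1: 0.7 × 2.5×10⁻⁴ × 160 = 0.02800 m
160–660 m: 500 × 0.46 × 1.9×10⁻⁴ = 0.04370 m
1×10⁻⁴ × 0.44 × 1400 = 0.06160 m
Δh = 0.02800 + 0.04370 + 0.06160 = 0.13330 m

about 133 mm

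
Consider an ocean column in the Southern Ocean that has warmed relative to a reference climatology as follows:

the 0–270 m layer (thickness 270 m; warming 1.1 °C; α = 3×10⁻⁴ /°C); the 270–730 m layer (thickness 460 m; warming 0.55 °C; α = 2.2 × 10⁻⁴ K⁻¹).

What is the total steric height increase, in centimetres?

14 cm of thermosteric rise

Layer 1: 1.1 × 3×10⁻⁴ × 270 = 0.08910 m
460 × 2.2×10⁻⁴ × 0.55 = 0.05566 m
Δh = 0.08910 + 0.05566 = 0.14476 m ≈ 14 cm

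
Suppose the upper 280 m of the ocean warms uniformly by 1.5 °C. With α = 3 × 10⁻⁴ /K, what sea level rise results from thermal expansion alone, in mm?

Δh = αΔT·H = 3×10⁻⁴ × 1.5 × 280 = 0.12600 m

Δh ≈ 126 mm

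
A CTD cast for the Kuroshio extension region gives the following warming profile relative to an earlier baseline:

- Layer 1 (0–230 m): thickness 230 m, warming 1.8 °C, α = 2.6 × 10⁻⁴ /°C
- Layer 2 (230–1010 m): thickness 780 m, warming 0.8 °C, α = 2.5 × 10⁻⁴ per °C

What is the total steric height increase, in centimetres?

Layer 1: 230 × 2.6×10⁻⁴ × 1.8 = 0.10764 m
2.5×10⁻⁴ × 780 × 0.8 = 0.15600 m
Δh = 0.10764 + 0.15600 = 0.26364 m ≈ 26.4 cm

26.4 cm of thermosteric rise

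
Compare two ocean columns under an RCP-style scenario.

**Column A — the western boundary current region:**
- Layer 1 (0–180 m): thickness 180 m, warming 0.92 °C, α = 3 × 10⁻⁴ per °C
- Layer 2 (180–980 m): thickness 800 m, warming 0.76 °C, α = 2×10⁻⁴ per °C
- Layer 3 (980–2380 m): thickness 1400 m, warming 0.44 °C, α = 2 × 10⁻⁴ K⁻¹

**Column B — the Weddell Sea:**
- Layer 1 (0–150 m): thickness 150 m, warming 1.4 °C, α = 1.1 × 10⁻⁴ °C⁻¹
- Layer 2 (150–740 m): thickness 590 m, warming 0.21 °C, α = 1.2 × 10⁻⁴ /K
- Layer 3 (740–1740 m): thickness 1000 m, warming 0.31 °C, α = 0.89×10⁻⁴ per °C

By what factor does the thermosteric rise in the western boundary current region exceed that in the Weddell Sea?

4.49

A 0–180 m: 0.92 × 3×10⁻⁴ × 180 = 0.04968 m
A Layer 2: 800 × 0.76 × 2×10⁻⁴ = 0.12160 m
A 980–2380 m: 2×10⁻⁴ × 0.44 × 1400 = 0.12320 m
A total: 0.29448 m
B 0–150 m: 150 × 1.1×10⁻⁴ × 1.4 = 0.02310 m
B 0.21 × 1.2×10⁻⁴ × 590 = 0.014868 m
B 740–1740 m: 1000 × 0.89×10⁻⁴ × 0.31 = 0.02759 m
B total: 0.065558 m
Ratio: 0.29448 / 0.065558 ≈ 4.492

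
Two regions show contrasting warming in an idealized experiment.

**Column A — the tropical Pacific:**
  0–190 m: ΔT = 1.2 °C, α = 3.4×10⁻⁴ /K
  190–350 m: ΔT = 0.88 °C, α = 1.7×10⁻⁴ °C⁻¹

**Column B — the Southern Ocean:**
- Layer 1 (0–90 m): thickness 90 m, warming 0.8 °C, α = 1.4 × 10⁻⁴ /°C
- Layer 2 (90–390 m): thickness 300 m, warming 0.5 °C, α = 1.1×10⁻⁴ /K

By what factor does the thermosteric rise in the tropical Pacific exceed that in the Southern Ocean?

a factor of 3.82

A 3.4×10⁻⁴ × 1.2 × 190 = 0.07752 m
A 190–350 m: 1.7×10⁻⁴ × 160 × 0.88 = 0.023936 m
A total: 0.101456 m
B 1.4×10⁻⁴ × 0.8 × 90 = 0.01008 m
B 90–390 m: 300 × 1.1×10⁻⁴ × 0.5 = 0.01650 m
B total: 0.02658 m
Ratio: 0.101456 / 0.02658 ≈ 3.817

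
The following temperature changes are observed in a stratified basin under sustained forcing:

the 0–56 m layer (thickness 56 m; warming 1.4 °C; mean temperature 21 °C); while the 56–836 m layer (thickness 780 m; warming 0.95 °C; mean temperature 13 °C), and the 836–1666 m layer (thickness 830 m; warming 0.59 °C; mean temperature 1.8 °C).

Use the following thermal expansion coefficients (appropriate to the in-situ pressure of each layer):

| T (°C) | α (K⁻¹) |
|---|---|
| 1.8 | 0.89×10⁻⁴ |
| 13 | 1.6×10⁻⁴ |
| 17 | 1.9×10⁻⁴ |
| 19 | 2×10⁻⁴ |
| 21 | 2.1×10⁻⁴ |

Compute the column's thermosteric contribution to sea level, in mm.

Layer 1 at 21 °C → α = 2.1×10⁻⁴ K⁻¹
Layer 2 at 13 °C → α = 1.6×10⁻⁴ K⁻¹
Layer 3 at 1.8 °C → α = 0.89×10⁻⁴ K⁻¹
0–56 m: 2.1×10⁻⁴ × 1.4 × 56 = 0.016464 m
780 × 0.95 × 1.6×10⁻⁴ = 0.11856 m
836–1666 m: 0.59 × 830 × 0.89×10⁻⁴ = 0.0435833 m
Δh = 0.016464 + 0.11856 + 0.0435833 = 0.1786073 m

Δh = 179 mm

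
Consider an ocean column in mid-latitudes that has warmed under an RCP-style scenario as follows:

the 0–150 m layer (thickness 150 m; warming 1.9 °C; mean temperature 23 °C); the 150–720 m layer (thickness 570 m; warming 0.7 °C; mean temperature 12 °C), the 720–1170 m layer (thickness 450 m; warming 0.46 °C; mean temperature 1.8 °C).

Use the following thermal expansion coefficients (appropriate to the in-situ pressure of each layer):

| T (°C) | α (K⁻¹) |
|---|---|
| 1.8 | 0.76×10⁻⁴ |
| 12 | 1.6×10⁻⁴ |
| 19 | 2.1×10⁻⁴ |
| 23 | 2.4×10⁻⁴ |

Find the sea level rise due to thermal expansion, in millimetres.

148 mm of thermosteric rise

Layer 1 at 23 °C → α = 2.4×10⁻⁴ K⁻¹
Layer 2 at 12 °C → α = 1.6×10⁻⁴ K⁻¹
Layer 3 at 1.8 °C → α = 0.76×10⁻⁴ K⁻¹
Layer 1: 150 × 1.9 × 2.4×10⁻⁴ = 0.06840 m
Layer 2: 1.6×10⁻⁴ × 570 × 0.7 = 0.06384 m
Layer 3: 0.76×10⁻⁴ × 0.46 × 450 = 0.015732 m
Δh = 0.06840 + 0.06384 + 0.015732 = 0.147972 m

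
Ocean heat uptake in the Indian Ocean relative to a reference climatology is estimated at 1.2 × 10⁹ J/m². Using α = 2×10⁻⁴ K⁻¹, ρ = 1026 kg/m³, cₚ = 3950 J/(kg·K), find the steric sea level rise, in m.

Δh = αQ/(ρcₚ) = 2×10⁻⁴ × 1.2×10⁹ / (1026 × 3950) ≈ 0.05922 m

0.059 m of thermosteric rise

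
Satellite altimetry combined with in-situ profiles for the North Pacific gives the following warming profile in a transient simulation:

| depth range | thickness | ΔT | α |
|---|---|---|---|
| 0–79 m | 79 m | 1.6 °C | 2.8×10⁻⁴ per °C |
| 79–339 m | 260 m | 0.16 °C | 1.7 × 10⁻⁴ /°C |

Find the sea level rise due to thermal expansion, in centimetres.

Layer 1: 79 × 1.6 × 2.8×10⁻⁴ = 0.035392 m
Layer 2: 1.7×10⁻⁴ × 260 × 0.16 = 0.007072 m
Δh = 0.035392 + 0.007072 = 0.042464 m

4.25 cm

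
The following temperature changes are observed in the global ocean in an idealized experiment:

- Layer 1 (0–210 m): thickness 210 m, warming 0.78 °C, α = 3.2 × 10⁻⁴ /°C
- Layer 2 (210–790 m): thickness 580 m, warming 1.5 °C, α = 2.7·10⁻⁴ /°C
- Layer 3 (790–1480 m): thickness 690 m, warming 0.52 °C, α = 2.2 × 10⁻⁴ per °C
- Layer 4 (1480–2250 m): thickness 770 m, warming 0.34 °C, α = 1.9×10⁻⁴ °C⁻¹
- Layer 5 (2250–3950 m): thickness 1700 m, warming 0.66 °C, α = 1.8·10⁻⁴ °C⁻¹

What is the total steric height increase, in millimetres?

Layer 1: 0.78 × 210 × 3.2×10⁻⁴ = 0.052416 m
210–790 m: 1.5 × 580 × 2.7×10⁻⁴ = 0.23490 m
790–1480 m: 2.2×10⁻⁴ × 690 × 0.52 = 0.078936 m
1480–2250 m: 770 × 0.34 × 1.9×10⁻⁴ = 0.049742 m
1.8×10⁻⁴ × 1700 × 0.66 = 0.20196 m
Δh = 0.052416 + 0.23490 + 0.078936 + 0.049742 + 0.20196 = 0.617954 m

618 mm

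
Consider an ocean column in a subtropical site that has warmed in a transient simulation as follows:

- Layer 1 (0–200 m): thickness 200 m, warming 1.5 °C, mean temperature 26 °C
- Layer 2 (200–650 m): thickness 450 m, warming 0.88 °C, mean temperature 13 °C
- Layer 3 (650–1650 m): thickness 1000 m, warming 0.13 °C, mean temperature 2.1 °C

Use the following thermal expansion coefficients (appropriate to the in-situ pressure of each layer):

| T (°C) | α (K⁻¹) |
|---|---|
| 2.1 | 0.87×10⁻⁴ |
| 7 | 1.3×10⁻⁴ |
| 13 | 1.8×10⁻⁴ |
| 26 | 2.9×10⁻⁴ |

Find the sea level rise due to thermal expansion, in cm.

Δh = 17 cm

Layer 1 at 26 °C → α = 2.9×10⁻⁴ K⁻¹
Layer 2 at 13 °C → α = 1.8×10⁻⁴ K⁻¹
Layer 3 at 2.1 °C → α = 0.87×10⁻⁴ K⁻¹
1.5 × 200 × 2.9×10⁻⁴ = 0.08700 m
1.8×10⁻⁴ × 0.88 × 450 = 0.07128 m
Layer 3: 0.13 × 1000 × 0.87×10⁻⁴ = 0.01131 m
Δh = 0.08700 + 0.07128 + 0.01131 = 0.16959 m ≈ 17 cm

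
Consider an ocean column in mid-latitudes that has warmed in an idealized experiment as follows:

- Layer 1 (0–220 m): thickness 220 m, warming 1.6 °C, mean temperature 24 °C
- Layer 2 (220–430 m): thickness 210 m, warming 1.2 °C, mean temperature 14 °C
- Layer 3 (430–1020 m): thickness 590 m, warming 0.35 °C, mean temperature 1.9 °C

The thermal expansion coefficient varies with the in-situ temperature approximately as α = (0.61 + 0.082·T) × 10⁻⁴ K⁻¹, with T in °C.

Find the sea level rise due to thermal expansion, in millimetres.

about 151 mm

Layer 1: α = (0.61 + 0.082×24)×10⁻⁴ = 2.578×10⁻⁴ K⁻¹
Layer 2: α = (0.61 + 0.082×14)×10⁻⁴ = 1.758×10⁻⁴ K⁻¹
Layer 3: α = (0.61 + 0.082×1.9)×10⁻⁴ = 0.7658×10⁻⁴ K⁻¹
220 × 2.578×10⁻⁴ × 1.6 = 0.0907456 m
210 × 1.758×10⁻⁴ × 1.2 = 0.0443016 m
430–1020 m: 0.35 × 590 × 0.7658×10⁻⁴ = 0.01581377 m
Δh = 0.0907456 + 0.0443016 + 0.01581377 = 0.15086097 m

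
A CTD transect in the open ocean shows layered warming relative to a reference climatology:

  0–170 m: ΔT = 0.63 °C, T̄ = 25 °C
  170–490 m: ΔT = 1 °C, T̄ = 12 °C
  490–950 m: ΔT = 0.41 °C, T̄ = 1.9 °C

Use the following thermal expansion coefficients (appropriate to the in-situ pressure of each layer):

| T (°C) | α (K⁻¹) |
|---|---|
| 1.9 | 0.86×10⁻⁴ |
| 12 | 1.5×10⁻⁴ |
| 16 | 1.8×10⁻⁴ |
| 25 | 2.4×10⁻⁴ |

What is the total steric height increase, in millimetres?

89.9 mm

Layer 1 at 25 °C → α = 2.4×10⁻⁴ K⁻¹
Layer 2 at 12 °C → α = 1.5×10⁻⁴ K⁻¹
Layer 3 at 1.9 °C → α = 0.86×10⁻⁴ K⁻¹
2.4×10⁻⁴ × 170 × 0.63 = 0.025704 m
Layer 2: 1 × 1.5×10⁻⁴ × 320 = 0.04800 m
0.41 × 0.86×10⁻⁴ × 460 = 0.0162196 m
Δh = 0.025704 + 0.04800 + 0.0162196 = 0.0899236 m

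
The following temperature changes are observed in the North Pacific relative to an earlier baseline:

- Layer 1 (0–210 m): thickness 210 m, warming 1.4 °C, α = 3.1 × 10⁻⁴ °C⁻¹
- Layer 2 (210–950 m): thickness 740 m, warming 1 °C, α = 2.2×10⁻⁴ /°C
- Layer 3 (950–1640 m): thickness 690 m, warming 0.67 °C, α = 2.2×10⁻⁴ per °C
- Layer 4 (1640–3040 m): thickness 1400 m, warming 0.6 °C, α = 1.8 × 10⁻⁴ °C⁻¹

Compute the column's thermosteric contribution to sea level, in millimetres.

510 mm of thermosteric rise

Layer 1: 210 × 3.1×10⁻⁴ × 1.4 = 0.09114 m
1 × 740 × 2.2×10⁻⁴ = 0.16280 m
Layer 3: 2.2×10⁻⁴ × 690 × 0.67 = 0.101706 m
1640–3040 m: 0.6 × 1.8×10⁻⁴ × 1400 = 0.15120 m
Δh = 0.09114 + 0.16280 + 0.101706 + 0.15120 = 0.506846 m ≈ 510 mm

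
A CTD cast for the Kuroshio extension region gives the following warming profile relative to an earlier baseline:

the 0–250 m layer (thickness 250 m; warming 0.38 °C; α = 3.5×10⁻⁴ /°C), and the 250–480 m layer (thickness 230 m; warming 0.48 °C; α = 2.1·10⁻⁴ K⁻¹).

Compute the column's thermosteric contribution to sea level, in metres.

Δh ≈ 0.0564 m

0.38 × 3.5×10⁻⁴ × 250 = 0.03325 m
Layer 2: 230 × 0.48 × 2.1×10⁻⁴ = 0.023184 m
Δh = 0.03325 + 0.023184 = 0.056434 m ≈ 0.0564 m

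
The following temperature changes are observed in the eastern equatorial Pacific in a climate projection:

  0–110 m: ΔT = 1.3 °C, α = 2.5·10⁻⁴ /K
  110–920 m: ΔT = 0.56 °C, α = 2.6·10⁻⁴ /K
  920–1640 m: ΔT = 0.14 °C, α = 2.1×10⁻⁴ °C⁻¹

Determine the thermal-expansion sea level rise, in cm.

Layer 1: 110 × 2.5×10⁻⁴ × 1.3 = 0.03575 m
Layer 2: 810 × 2.6×10⁻⁴ × 0.56 = 0.117936 m
0.14 × 720 × 2.1×10⁻⁴ = 0.021168 m
Δh = 0.03575 + 0.117936 + 0.021168 = 0.174854 m

about 17.5 cm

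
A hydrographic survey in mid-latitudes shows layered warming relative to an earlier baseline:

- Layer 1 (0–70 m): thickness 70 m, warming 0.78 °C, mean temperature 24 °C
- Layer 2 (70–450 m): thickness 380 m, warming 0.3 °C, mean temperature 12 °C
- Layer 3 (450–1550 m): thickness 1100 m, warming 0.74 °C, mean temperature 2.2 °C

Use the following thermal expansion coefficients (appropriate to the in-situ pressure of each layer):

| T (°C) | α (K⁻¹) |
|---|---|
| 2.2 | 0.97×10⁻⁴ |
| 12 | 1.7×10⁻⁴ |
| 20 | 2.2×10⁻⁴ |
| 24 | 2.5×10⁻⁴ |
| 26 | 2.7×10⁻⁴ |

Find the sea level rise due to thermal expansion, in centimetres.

about 11.2 cm

Layer 1 at 24 °C → α = 2.5×10⁻⁴ K⁻¹
Layer 2 at 12 °C → α = 1.7×10⁻⁴ K⁻¹
Layer 3 at 2.2 °C → α = 0.97×10⁻⁴ K⁻¹
2.5×10⁻⁴ × 0.78 × 70 = 0.01365 m
Layer 2: 380 × 0.3 × 1.7×10⁻⁴ = 0.01938 m
0.97×10⁻⁴ × 1100 × 0.74 = 0.078958 m
Δh = 0.01365 + 0.01938 + 0.078958 = 0.111988 m ≈ 11.2 cm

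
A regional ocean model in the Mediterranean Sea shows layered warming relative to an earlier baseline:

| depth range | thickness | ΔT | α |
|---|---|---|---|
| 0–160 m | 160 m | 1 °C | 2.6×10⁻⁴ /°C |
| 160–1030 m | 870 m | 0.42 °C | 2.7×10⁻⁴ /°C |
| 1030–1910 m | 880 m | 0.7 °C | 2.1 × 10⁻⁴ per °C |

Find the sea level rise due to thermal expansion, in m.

0.27 m of thermosteric rise

160 × 2.6×10⁻⁴ × 1 = 0.04160 m
2.7×10⁻⁴ × 870 × 0.42 = 0.098658 m
1030–1910 m: 0.7 × 880 × 2.1×10⁻⁴ = 0.12936 m
Δh = 0.04160 + 0.098658 + 0.12936 = 0.269618 m ≈ 0.27 m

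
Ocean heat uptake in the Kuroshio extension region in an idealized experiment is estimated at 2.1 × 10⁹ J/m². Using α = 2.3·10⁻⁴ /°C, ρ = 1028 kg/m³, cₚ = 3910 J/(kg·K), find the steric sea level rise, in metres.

Δh ≈ 0.120 m

Δh = αQ/(ρcₚ) = 2.3×10⁻⁴ × 2.1×10⁹ / (1028 × 3910) ≈ 0.12016 m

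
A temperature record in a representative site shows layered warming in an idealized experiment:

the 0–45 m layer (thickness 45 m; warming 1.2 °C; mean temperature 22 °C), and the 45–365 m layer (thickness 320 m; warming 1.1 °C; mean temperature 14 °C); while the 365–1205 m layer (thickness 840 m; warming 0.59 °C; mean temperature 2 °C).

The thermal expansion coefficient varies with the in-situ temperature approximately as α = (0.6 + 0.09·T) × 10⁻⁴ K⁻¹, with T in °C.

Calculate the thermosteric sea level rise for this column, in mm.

Layer 1: α = (0.6 + 0.09×22)×10⁻⁴ = 2.58×10⁻⁴ K⁻¹
Layer 2: α = (0.6 + 0.09×14)×10⁻⁴ = 1.86×10⁻⁴ K⁻¹
Layer 3: α = (0.6 + 0.09×2)×10⁻⁴ = 0.78×10⁻⁴ K⁻¹
45 × 1.2 × 2.58×10⁻⁴ = 0.013932 m
1.86×10⁻⁴ × 320 × 1.1 = 0.065472 m
Layer 3: 0.78×10⁻⁴ × 0.59 × 840 = 0.0386568 m
Δh = 0.013932 + 0.065472 + 0.0386568 = 0.1180608 m ≈ 118 mm

118 mm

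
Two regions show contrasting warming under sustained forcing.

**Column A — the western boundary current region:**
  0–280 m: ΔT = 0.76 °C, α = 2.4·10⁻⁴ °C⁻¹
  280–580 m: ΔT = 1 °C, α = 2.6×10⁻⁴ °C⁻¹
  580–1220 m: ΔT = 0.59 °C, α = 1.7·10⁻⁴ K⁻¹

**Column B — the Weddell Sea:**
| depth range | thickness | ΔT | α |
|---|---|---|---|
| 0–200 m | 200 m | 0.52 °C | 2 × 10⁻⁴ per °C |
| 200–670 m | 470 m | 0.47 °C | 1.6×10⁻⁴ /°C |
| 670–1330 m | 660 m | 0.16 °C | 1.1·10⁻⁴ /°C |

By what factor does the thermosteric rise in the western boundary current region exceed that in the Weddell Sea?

A 0–280 m: 0.76 × 2.4×10⁻⁴ × 280 = 0.051072 m
A 280–580 m: 1 × 300 × 2.6×10⁻⁴ = 0.07800 m
A Layer 3: 640 × 0.59 × 1.7×10⁻⁴ = 0.064192 m
A total: 0.193264 m
B 0.52 × 2×10⁻⁴ × 200 = 0.02080 m
B 0.47 × 1.6×10⁻⁴ × 470 = 0.035344 m
B 670–1330 m: 660 × 0.16 × 1.1×10⁻⁴ = 0.011616 m
B total: 0.06776 m
Ratio: 0.193264 / 0.06776 ≈ 2.852

2.9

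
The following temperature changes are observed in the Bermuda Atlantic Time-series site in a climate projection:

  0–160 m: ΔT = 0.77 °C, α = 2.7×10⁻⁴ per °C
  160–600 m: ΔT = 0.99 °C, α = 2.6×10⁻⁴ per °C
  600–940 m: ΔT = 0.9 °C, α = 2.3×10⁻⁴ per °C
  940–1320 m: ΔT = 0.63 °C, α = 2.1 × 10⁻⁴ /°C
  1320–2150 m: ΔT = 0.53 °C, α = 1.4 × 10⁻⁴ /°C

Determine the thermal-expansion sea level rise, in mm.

Layer 1: 0.77 × 160 × 2.7×10⁻⁴ = 0.033264 m
160–600 m: 440 × 0.99 × 2.6×10⁻⁴ = 0.113256 m
340 × 2.3×10⁻⁴ × 0.9 = 0.07038 m
2.1×10⁻⁴ × 380 × 0.63 = 0.050274 m
0.53 × 830 × 1.4×10⁻⁴ = 0.061586 m
Δh = 0.033264 + 0.113256 + 0.07038 + 0.050274 + 0.061586 = 0.32876 m ≈ 329 mm

329 mm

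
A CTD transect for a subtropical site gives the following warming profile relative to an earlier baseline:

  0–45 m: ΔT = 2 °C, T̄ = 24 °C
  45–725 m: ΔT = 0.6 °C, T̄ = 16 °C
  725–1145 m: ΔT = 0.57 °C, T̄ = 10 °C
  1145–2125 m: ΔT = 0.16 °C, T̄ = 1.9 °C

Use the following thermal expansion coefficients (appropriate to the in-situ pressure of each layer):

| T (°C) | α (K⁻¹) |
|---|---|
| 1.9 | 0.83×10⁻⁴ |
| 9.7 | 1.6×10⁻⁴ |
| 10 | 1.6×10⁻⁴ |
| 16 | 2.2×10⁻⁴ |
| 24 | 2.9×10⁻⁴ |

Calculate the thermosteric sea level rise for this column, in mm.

Layer 1 at 24 °C → α = 2.9×10⁻⁴ K⁻¹
Layer 2 at 16 °C → α = 2.2×10⁻⁴ K⁻¹
Layer 3 at 10 °C → α = 1.6×10⁻⁴ K⁻¹
Layer 4 at 1.9 °C → α = 0.83×10⁻⁴ K⁻¹
2.9×10⁻⁴ × 2 × 45 = 0.02610 m
680 × 2.2×10⁻⁴ × 0.6 = 0.08976 m
725–1145 m: 420 × 0.57 × 1.6×10⁻⁴ = 0.038304 m
1145–2125 m: 980 × 0.83×10⁻⁴ × 0.16 = 0.0130144 m
Δh = 0.02610 + 0.08976 + 0.038304 + 0.0130144 = 0.1671784 m

about 167 mm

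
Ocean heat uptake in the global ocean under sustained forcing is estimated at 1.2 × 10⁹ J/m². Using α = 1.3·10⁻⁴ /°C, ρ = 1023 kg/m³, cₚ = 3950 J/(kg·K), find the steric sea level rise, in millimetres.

about 39 mm

Δh = αQ/(ρcₚ) = 1.3×10⁻⁴ × 1.2×10⁹ / (1023 × 3950) ≈ 0.038606 m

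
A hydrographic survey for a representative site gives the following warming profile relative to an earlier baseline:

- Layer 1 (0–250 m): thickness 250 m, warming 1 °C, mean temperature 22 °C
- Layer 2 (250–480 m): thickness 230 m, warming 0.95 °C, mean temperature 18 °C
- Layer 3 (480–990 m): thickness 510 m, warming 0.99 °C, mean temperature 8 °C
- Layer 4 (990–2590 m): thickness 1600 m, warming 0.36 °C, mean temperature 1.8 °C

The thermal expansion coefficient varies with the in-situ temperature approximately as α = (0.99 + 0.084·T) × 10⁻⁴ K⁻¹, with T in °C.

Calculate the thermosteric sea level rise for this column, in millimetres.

about 280 mm

Layer 1: α = (0.99 + 0.084×22)×10⁻⁴ = 2.838×10⁻⁴ K⁻¹
Layer 2: α = (0.99 + 0.084×18)×10⁻⁴ = 2.502×10⁻⁴ K⁻¹
Layer 3: α = (0.99 + 0.084×8)×10⁻⁴ = 1.662×10⁻⁴ K⁻¹
Layer 4: α = (0.99 + 0.084×1.8)×10⁻⁴ = 1.1412×10⁻⁴ K⁻¹
2.838×10⁻⁴ × 1 × 250 = 0.07095 m
Layer 2: 2.502×10⁻⁴ × 0.95 × 230 = 0.0546687 m
510 × 1.662×10⁻⁴ × 0.99 = 0.08391438 m
990–2590 m: 1.1412×10⁻⁴ × 0.36 × 1600 = 0.06573312 m
Δh = 0.07095 + 0.0546687 + 0.08391438 + 0.06573312 = 0.2752662 m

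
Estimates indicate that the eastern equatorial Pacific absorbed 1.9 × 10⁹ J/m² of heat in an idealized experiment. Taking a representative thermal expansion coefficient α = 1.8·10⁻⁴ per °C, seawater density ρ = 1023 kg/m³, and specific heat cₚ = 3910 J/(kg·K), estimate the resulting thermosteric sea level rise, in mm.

Δh = αQ/(ρcₚ) = 1.8×10⁻⁴ × 1.9×10⁹ / (1023 × 3910) ≈ 0.085501 m

85.5 mm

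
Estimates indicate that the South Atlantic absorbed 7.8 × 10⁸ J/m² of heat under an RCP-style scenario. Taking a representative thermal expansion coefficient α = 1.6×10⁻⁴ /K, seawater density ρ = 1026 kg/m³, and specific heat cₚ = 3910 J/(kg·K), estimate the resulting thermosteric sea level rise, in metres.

Δh = 0.0311 m

Δh = αQ/(ρcₚ) = 1.6×10⁻⁴ × 7.8×10⁸ / (1026 × 3910) ≈ 0.031109 m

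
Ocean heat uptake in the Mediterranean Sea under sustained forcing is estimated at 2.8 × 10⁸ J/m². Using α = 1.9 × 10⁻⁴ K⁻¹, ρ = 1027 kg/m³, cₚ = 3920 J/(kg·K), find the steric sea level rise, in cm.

Δh = αQ/(ρcₚ) = 1.9×10⁻⁴ × 2.8×10⁸ / (1027 × 3920) ≈ 0.013215 m

1.32 cm of thermosteric rise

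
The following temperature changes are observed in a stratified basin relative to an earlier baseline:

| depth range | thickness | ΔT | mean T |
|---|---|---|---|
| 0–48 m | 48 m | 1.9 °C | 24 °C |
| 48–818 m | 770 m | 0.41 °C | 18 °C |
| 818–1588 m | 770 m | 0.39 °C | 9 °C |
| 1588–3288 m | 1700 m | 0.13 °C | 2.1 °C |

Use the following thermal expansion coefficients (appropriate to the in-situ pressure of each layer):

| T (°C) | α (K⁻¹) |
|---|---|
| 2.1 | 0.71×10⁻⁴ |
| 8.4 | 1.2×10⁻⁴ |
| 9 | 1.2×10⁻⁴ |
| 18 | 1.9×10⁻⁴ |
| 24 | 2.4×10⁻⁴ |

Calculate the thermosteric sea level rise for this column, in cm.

Layer 1 at 24 °C → α = 2.4×10⁻⁴ K⁻¹
Layer 2 at 18 °C → α = 1.9×10⁻⁴ K⁻¹
Layer 3 at 9 °C → α = 1.2×10⁻⁴ K⁻¹
Layer 4 at 2.1 °C → α = 0.71×10⁻⁴ K⁻¹
0–48 m: 48 × 2.4×10⁻⁴ × 1.9 = 0.021888 m
Layer 2: 0.41 × 770 × 1.9×10⁻⁴ = 0.059983 m
818–1588 m: 0.39 × 1.2×10⁻⁴ × 770 = 0.036036 m
Layer 4: 1700 × 0.13 × 0.71×10⁻⁴ = 0.015691 m
Δh = 0.021888 + 0.059983 + 0.036036 + 0.015691 = 0.133598 m ≈ 13 cm

13 cm of thermosteric rise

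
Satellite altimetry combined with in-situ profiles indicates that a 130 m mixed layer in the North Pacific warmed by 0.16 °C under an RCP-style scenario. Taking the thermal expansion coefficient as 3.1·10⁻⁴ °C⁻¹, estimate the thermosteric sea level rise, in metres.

Δh = αΔT·H = 3.1×10⁻⁴ × 0.16 × 130 = 0.006448 m

about 0.00645 m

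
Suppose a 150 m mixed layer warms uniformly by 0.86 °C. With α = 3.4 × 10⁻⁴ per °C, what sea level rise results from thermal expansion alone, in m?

0.044 m

Δh = αΔT·H = 3.4×10⁻⁴ × 0.86 × 150 = 0.04386 m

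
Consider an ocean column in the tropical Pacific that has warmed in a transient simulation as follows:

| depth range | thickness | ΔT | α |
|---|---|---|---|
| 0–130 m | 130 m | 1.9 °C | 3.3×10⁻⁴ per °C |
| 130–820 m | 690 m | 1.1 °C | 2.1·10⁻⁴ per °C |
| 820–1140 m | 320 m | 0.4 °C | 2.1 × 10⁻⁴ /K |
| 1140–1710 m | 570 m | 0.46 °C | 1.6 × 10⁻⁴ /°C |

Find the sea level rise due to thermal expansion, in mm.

1.9 × 130 × 3.3×10⁻⁴ = 0.08151 m
690 × 1.1 × 2.1×10⁻⁴ = 0.15939 m
320 × 0.4 × 2.1×10⁻⁴ = 0.02688 m
Layer 4: 570 × 1.6×10⁻⁴ × 0.46 = 0.041952 m
Δh = 0.08151 + 0.15939 + 0.02688 + 0.041952 = 0.309732 m

about 310 mm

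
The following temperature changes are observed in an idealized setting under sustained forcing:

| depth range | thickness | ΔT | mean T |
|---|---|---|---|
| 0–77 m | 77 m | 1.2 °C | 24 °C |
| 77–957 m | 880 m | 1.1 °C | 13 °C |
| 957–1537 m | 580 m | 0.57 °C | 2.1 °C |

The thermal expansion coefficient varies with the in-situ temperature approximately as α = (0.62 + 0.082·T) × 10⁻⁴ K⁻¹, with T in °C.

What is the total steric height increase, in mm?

Δh ≈ 213 mm

Layer 1: α = (0.62 + 0.082×24)×10⁻⁴ = 2.588×10⁻⁴ K⁻¹
Layer 2: α = (0.62 + 0.082×13)×10⁻⁴ = 1.686×10⁻⁴ K⁻¹
Layer 3: α = (0.62 + 0.082×2.1)×10⁻⁴ = 0.7922×10⁻⁴ K⁻¹
0–77 m: 77 × 2.588×10⁻⁴ × 1.2 = 0.02391312 m
77–957 m: 1.1 × 880 × 1.686×10⁻⁴ = 0.1632048 m
Layer 3: 0.7922×10⁻⁴ × 580 × 0.57 = 0.026190132 m
Δh = 0.02391312 + 0.1632048 + 0.026190132 = 0.213308052 m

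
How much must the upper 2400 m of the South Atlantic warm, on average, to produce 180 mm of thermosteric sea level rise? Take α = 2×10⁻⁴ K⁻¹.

ΔT = Δh/(αH) = 0.18 / (2×10⁻⁴ × 2400) = 0.3750 °C

about 0.38 °C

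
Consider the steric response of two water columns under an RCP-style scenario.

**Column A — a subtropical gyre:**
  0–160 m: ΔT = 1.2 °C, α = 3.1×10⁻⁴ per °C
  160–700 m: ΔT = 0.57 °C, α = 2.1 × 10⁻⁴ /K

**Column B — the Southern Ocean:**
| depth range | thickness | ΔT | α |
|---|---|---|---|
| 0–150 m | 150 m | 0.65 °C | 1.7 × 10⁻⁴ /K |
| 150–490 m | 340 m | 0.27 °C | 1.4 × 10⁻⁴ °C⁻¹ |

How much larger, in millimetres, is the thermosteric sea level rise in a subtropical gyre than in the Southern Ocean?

A 0–160 m: 3.1×10⁻⁴ × 1.2 × 160 = 0.05952 m
A Layer 2: 2.1×10⁻⁴ × 0.57 × 540 = 0.064638 m
A total: 0.124158 m
B Layer 1: 150 × 0.65 × 1.7×10⁻⁴ = 0.016575 m
B 340 × 1.4×10⁻⁴ × 0.27 = 0.012852 m
B total: 0.029427 m
Difference: 0.124158 − 0.029427 = 0.094731 m

95 mm larger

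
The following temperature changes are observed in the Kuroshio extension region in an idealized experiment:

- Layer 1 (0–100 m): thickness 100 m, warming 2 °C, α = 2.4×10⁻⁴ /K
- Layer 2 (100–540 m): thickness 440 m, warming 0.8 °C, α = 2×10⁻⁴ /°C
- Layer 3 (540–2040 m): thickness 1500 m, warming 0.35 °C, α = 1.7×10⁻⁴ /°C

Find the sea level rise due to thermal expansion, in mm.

2.4×10⁻⁴ × 100 × 2 = 0.04800 m
Layer 2: 440 × 0.8 × 2×10⁻⁴ = 0.07040 m
Layer 3: 1500 × 1.7×10⁻⁴ × 0.35 = 0.08925 m
Δh = 0.04800 + 0.07040 + 0.08925 = 0.20765 m

about 208 mm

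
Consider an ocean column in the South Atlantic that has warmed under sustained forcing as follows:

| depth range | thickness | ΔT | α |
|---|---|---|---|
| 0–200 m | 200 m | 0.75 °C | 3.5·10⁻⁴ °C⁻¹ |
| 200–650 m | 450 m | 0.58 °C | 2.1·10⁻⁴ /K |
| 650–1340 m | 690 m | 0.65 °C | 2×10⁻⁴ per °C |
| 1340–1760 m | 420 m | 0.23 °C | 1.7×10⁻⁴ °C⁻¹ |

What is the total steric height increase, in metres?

0.75 × 200 × 3.5×10⁻⁴ = 0.05250 m
0.58 × 450 × 2.1×10⁻⁴ = 0.05481 m
650–1340 m: 2×10⁻⁴ × 0.65 × 690 = 0.08970 m
Layer 4: 420 × 1.7×10⁻⁴ × 0.23 = 0.016422 m
Δh = 0.05250 + 0.05481 + 0.08970 + 0.016422 = 0.213432 m ≈ 0.21 m

Δh = 0.21 m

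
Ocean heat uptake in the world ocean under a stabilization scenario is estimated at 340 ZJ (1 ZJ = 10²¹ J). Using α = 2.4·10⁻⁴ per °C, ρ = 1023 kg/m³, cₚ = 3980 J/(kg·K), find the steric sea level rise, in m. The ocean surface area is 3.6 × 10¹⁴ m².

Per unit area: Q = 340×10²¹ / (3.6×10¹⁴) ≈ 9.444×10⁸ J/m²
Δh = αQ/(ρcₚ) = 2.4×10⁻⁴ × 9.444×10⁸ / (1023 × 3980) ≈ 0.055668 m

Δh ≈ 0.0557 m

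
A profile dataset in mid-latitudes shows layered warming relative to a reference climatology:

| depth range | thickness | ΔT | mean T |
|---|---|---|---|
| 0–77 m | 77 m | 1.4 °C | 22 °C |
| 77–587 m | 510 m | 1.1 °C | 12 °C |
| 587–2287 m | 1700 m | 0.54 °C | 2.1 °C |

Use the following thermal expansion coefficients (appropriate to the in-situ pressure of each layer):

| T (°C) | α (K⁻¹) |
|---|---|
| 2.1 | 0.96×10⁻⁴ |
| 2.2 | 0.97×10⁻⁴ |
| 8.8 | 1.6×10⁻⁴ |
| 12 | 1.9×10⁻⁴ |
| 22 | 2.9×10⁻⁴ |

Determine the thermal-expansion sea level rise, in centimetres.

Layer 1 at 22 °C → α = 2.9×10⁻⁴ K⁻¹
Layer 2 at 12 °C → α = 1.9×10⁻⁴ K⁻¹
Layer 3 at 2.1 °C → α = 0.96×10⁻⁴ K⁻¹
0–77 m: 2.9×10⁻⁴ × 77 × 1.4 = 0.031262 m
77–587 m: 510 × 1.9×10⁻⁴ × 1.1 = 0.10659 m
Layer 3: 1700 × 0.54 × 0.96×10⁻⁴ = 0.088128 m
Δh = 0.031262 + 0.10659 + 0.088128 = 0.22598 m ≈ 23 cm

Δh ≈ 23 cm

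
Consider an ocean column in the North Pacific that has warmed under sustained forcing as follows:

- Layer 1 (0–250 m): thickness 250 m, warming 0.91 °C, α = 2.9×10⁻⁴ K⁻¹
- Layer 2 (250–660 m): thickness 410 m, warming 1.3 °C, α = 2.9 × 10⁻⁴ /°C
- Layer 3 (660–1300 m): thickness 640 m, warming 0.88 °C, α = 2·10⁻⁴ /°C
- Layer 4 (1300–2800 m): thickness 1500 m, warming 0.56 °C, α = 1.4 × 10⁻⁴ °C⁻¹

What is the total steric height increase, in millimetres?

about 451 mm

Layer 1: 250 × 0.91 × 2.9×10⁻⁴ = 0.065975 m
Layer 2: 2.9×10⁻⁴ × 1.3 × 410 = 0.15457 m
660–1300 m: 640 × 0.88 × 2×10⁻⁴ = 0.11264 m
1.4×10⁻⁴ × 1500 × 0.56 = 0.11760 m
Δh = 0.065975 + 0.15457 + 0.11264 + 0.11760 = 0.450785 m ≈ 451 mm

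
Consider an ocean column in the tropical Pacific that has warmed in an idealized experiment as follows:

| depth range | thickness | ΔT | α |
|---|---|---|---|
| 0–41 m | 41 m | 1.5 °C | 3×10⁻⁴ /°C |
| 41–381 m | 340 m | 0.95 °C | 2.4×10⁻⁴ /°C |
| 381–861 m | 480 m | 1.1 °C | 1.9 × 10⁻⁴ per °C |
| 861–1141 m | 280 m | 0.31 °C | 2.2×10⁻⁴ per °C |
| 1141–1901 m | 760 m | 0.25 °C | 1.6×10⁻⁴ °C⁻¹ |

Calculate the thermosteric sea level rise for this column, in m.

0.246 m

41 × 1.5 × 3×10⁻⁴ = 0.01845 m
41–381 m: 0.95 × 2.4×10⁻⁴ × 340 = 0.07752 m
1.1 × 1.9×10⁻⁴ × 480 = 0.10032 m
2.2×10⁻⁴ × 280 × 0.31 = 0.019096 m
1.6×10⁻⁴ × 0.25 × 760 = 0.03040 m
Δh = 0.01845 + 0.07752 + 0.10032 + 0.019096 + 0.03040 = 0.245786 m ≈ 0.246 m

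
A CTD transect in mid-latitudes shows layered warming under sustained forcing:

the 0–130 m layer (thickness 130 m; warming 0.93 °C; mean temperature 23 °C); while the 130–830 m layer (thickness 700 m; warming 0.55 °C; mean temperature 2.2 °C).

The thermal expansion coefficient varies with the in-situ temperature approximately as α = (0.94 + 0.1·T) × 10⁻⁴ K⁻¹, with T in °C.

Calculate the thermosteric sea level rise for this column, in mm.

84 mm

Layer 1: α = (0.94 + 0.1×23)×10⁻⁴ = 3.24×10⁻⁴ K⁻¹
Layer 2: α = (0.94 + 0.1×2.2)×10⁻⁴ = 1.16×10⁻⁴ K⁻¹
130 × 0.93 × 3.24×10⁻⁴ = 0.0391716 m
1.16×10⁻⁴ × 700 × 0.55 = 0.04466 m
Δh = 0.0391716 + 0.04466 = 0.0838316 m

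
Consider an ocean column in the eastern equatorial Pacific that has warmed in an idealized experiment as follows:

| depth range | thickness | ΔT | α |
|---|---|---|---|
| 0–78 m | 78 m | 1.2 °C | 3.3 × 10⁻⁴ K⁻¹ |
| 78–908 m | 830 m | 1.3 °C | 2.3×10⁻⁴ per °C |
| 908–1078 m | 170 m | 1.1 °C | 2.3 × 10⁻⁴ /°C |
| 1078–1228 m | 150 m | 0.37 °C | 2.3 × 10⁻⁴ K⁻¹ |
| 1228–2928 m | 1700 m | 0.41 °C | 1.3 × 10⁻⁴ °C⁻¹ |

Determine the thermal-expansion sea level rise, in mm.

0–78 m: 1.2 × 78 × 3.3×10⁻⁴ = 0.030888 m
Layer 2: 830 × 2.3×10⁻⁴ × 1.3 = 0.24817 m
170 × 1.1 × 2.3×10⁻⁴ = 0.04301 m
Layer 4: 2.3×10⁻⁴ × 150 × 0.37 = 0.012765 m
1.3×10⁻⁴ × 0.41 × 1700 = 0.09061 m
Δh = 0.030888 + 0.24817 + 0.04301 + 0.012765 + 0.09061 = 0.425443 m

425 mm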